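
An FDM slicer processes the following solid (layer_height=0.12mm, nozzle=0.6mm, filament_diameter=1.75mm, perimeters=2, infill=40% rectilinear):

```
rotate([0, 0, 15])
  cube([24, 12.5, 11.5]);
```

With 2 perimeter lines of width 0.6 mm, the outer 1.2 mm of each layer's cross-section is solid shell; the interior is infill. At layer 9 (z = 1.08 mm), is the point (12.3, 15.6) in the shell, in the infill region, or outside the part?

At z = 1.08 mm: the cube is present — its section is the full 24×12.5 rectangle; (whole slice rotated 15° about Z — lengths, areas and connectivity unchanged). Overall, the cross-section is a single solid region. Undo the 15° rotation: the query point maps to (15.918, 11.885) in the un-rotated model frame. The nearest boundary edge runs (24.00, 12.50)→(0.00, 12.50); distance from the point to it = 0.62 mm. The point is inside the cross-section, 0.62 mm from the nearest boundary — within the 1.2 mm shell band (2 × 0.6).

shell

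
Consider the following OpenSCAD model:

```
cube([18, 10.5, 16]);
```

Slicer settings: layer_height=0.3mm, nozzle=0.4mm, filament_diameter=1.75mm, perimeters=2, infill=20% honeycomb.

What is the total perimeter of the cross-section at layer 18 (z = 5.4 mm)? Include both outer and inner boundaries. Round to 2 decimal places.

57.00 mm

At z = 5.4 mm: the cube is present — its section is the full 18×10.5 rectangle (perimeter 57.00 mm). Overall, the cross-section is a single solid region. Total boundary length (outer) = 57.00 mm.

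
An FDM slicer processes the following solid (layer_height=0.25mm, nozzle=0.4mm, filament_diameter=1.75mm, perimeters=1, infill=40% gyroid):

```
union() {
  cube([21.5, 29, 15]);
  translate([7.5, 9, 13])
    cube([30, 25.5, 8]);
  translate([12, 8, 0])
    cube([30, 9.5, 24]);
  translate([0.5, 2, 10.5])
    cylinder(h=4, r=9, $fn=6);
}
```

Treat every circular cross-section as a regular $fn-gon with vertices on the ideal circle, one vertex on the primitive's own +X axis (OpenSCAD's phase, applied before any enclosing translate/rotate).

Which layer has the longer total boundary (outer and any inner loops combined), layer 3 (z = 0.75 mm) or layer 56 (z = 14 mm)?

Layer 3 (z = 0.75): the 21.5×29 cube contributes its full rectangle (perimeter 101.00 mm); the cube at (7.5, 9) is absent (z outside [13, 21]); the 30×9.5 cube at (12, 8) contributes its full rectangle (perimeter 79.00 mm); the cylinder at (0.5, 2) does not reach this height (z outside [10.5, 14.5]); Combining (union): the regions partially overlap (shared area 90.25 mm²), so the edge portions inside another operand are dropped and the merged outline is re-measured after clipping — boundary = 142.00 mm. So its perimeter = 142.00 mm. Layer 56 (z = 14): the 21.5×29 cube contributes its full rectangle (perimeter 101.00 mm); the cube at (7.5, 9) (footprint 30×25.5) is included at this height (perimeter 111.00 mm); the cube at (12, 8) (footprint 30×9.5) is included at this height (perimeter 79.00 mm); the r=9 cylinder at (0.5, 2) contributes a regular 6-gon of circumradius 9 (perimeter = 2·6·9.000·sin(180°/6) = 54.00 mm); Merging all regions: the regions partially overlap (shared area 580.60 mm²), so the edge portions inside another operand are dropped and the merged outline is re-measured after clipping — boundary = 172.55 mm. So its perimeter = 172.55 mm. Layer 56 is larger (172.55 vs 142.00 mm).

layer 56 (z = 14 mm)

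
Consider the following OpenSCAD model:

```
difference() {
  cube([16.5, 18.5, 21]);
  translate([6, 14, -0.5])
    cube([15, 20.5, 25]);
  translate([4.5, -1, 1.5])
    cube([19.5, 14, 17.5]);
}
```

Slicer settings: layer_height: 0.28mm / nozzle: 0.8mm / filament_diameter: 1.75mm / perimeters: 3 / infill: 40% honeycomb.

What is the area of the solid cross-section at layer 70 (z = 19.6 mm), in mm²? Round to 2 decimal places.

At z = 19.6 mm: the cube is present — its section is the full 16.5×18.5 rectangle (area 305.25 mm²); the cube at (6, 14) is present — its section is the full 15×20.5 rectangle (area 307.50 mm²); the cube at (4.5, -1) does not reach this height (z outside [1.5, 19]); Taking the first minus the rest: starting from the 16.5×18.5 cube (305.25 mm²), the 15×20.5 cube at (6, 14) partially overlaps it — only the 47.25 mm² overlap (of its 307.50 mm²) is removed, clipping the outline — area = 258.00 mm². Overall, the cross-section is a single solid region. Net area = 258.00 mm².

258.00 mm²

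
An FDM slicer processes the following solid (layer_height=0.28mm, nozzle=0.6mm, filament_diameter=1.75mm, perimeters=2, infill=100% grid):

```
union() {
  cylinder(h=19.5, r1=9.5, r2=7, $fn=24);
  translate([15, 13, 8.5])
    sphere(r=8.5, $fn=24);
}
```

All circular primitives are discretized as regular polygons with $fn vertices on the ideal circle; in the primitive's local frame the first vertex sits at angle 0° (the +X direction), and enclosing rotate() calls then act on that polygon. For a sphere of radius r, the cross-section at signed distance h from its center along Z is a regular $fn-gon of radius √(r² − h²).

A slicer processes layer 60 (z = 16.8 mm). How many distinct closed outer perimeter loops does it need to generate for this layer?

2

At z = 16.8 mm: the cone contributes a regular 24-gon of circumradius 7.346 (interpolated between r1=9.5 and r2=7 at t=0.862); the sphere at (15, 13): section is a regular 24-gon, circumradius = √(r²−h²) = √(8.5²−8.3²) = 1.833; Merging all regions: the 2 present regions are separate (no shared area or edge), so areas and boundary lengths simply add and each stays a separate island — 2 connected regions. The result has 2 disconnected regions.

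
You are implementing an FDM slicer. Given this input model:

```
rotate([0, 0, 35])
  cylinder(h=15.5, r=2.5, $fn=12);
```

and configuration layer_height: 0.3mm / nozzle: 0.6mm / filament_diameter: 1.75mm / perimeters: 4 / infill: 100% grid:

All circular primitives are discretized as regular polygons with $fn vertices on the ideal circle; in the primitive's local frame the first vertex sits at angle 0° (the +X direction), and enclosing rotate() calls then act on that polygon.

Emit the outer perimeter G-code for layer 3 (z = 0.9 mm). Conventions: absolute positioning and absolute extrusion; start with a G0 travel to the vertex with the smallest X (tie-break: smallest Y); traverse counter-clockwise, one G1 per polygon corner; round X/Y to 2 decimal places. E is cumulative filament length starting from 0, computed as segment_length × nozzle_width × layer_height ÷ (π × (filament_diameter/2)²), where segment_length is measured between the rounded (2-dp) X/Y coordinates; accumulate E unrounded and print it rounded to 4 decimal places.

At z = 0.9 mm: the r=2.5 cylinder contributes a regular 12-gon of circumradius 2.5; (whole slice rotated 35° about Z — lengths, areas and connectivity unchanged). The outline is a single polygon with 12 vertices. Extrusion per mm of travel: 0.6 × 0.3 / (π × 0.875²) = 0.074835. Accumulating E over each segment gives final E = 1.1628.

G0 X-2.49 Y-0.22 Z0.90
G1 X-2.05 Y-1.43 E0.0964
G1 X-1.06 Y-2.27 E0.1935
G1 X0.22 Y-2.49 E0.2907
G1 X1.43 Y-2.05 E0.3871
G1 X2.27 Y-1.06 E0.4842
G1 X2.49 Y0.22 E0.5814
G1 X2.05 Y1.43 E0.6778
G1 X1.06 Y2.27 E0.7749
G1 X-0.22 Y2.49 E0.8721
G1 X-1.43 Y2.05 E0.9685
G1 X-2.27 Y1.06 E1.0656
G1 X-2.49 Y-0.22 E1.1628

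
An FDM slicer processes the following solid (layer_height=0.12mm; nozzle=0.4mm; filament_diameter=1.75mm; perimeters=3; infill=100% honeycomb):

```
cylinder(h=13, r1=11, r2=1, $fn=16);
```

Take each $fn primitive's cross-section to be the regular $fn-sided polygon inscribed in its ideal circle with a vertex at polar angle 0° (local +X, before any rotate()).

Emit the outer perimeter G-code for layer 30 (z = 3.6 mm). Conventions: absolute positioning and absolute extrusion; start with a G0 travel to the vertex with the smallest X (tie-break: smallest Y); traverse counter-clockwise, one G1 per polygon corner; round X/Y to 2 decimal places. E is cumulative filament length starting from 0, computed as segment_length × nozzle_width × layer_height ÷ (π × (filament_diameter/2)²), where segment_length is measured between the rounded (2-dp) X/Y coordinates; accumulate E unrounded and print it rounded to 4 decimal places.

At z = 3.6 mm: the cone contributes a regular 16-gon of circumradius 8.231 (interpolated between r1=11 and r2=1 at t=0.277). The outline is a single polygon with 16 vertices. Extrusion per mm of travel: 0.4 × 0.12 / (π × 0.875²) = 0.019956. Accumulating E over each segment gives final E = 1.0252.

G0 X-8.23 Y0.00 Z3.60
G1 X-7.60 Y-3.15 E0.0641
G1 X-5.82 Y-5.82 E0.1281
G1 X-3.15 Y-7.60 E0.1922
G1 X0.00 Y-8.23 E0.2563
G1 X3.15 Y-7.60 E0.3204
G1 X5.82 Y-5.82 E0.3844
G1 X7.60 Y-3.15 E0.4485
G1 X8.23 Y0.00 E0.5126
G1 X7.60 Y3.15 E0.5767
G1 X5.82 Y5.82 E0.6407
G1 X3.15 Y7.60 E0.7048
G1 X0.00 Y8.23 E0.7689
G1 X-3.15 Y7.60 E0.8330
G1 X-5.82 Y5.82 E0.8970
G1 X-7.60 Y3.15 E0.9610
G1 X-8.23 Y0.00 E1.0252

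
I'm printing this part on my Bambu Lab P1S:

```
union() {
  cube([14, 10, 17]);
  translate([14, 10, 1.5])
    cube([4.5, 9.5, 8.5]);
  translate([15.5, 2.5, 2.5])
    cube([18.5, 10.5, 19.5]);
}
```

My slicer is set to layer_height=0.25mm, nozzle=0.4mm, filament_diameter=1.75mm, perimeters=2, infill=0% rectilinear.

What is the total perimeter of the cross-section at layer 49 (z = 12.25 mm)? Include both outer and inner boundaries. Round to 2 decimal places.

106.00 mm

At z = 12.25 mm: the cube (footprint 14×10) is included at this height (perimeter 48.00 mm); the cube at (14, 10) does not reach this height (z outside [1.5, 10]); the 18.5×10.5 cube at (15.5, 2.5) contributes its full rectangle (perimeter 58.00 mm); Combining (union): the 2 present regions are separate (no shared area or edge), so areas and boundary lengths simply add and each stays a separate island — boundary = 106.00 mm. Overall, the cross-section has 2 separate islands. Total boundary length (outer) = 106.00 mm.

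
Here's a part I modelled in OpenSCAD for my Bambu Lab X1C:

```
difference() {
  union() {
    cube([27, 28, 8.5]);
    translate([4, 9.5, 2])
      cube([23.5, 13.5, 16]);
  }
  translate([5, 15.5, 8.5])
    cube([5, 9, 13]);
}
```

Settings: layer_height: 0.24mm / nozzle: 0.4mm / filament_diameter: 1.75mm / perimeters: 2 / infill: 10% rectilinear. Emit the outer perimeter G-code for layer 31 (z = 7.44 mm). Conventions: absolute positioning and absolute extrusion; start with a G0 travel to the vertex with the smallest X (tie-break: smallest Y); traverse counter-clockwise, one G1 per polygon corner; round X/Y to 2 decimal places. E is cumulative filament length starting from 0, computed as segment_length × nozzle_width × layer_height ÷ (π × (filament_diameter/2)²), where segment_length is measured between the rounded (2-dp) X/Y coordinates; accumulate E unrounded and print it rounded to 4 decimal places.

At z = 7.44 mm: the 27×28 cube contributes its full rectangle; the cube at (4, 9.5) (footprint 23.5×13.5) is included at this height; Combining (union): the regions partially overlap (shared area 310.50 mm²), so overlapping operands fuse into one piece — 1 connected region; the cube at (5, 15.5) is absent (z outside [8.5, 21.5]); After the difference (first − rest): none of the subtracted shapes is present at this height, so that combined region is unchanged — 1 connected region. The outline is a single polygon with 8 vertices. Extrusion per mm of travel: 0.4 × 0.24 / (π × 0.875²) = 0.039912. Accumulating E over each segment gives final E = 4.4302.

G0 X0.00 Y0.00 Z7.44
G1 X27.00 Y0.00 E1.0776
G1 X27.00 Y9.50 E1.4568
G1 X27.50 Y9.50 E1.4767
G1 X27.50 Y23.00 E2.0156
G1 X27.00 Y23.00 E2.0355
G1 X27.00 Y28.00 E2.2351
G1 X0.00 Y28.00 E3.3127
G1 X0.00 Y0.00 E4.4302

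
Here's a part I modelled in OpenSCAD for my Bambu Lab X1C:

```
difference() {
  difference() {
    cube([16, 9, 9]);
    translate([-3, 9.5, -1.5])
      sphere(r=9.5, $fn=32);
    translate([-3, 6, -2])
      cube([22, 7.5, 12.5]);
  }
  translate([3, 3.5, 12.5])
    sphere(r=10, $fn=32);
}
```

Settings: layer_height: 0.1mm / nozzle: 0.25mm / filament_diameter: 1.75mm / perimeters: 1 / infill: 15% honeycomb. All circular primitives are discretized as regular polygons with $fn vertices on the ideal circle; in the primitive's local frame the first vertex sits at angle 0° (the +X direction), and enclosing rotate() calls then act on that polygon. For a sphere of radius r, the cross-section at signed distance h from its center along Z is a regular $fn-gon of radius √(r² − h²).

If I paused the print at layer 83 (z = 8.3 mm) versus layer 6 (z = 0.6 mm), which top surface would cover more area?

layer 6 (z = 0.6 mm)

Layer 83 (z = 8.3): the cube is present — its section is the full 16×9 rectangle (area 144.00 mm²); the sphere at (-3, 9.5) is absent (|z−center|=9.800 > r=9.5); the 22×7.5 cube at (-3, 6) contributes its full rectangle (area 165.00 mm²); After the difference (first − rest): starting from the 16×9 cube (144.00 mm²), the 22×7.5 cube at (-3, 6) partially overlaps it — only the 48.00 mm² overlap (of its 165.00 mm²) is removed, clipping the outline — area = 96.00 mm²; the r=10 sphere at (3, 3.5) contributes a regular 32-gon of circumradius √(10²−4.2²) = 9.075 (area = (32/2)·9.075²·sin(360°/32) = 257.08 mm²); Taking the first minus the rest: starting from that combined region (96.00 mm²), the r=10 sphere at (3, 3.5) partially overlaps it — only the 71.18 mm² overlap (of its 257.08 mm²) is removed, clipping the outline — area = 24.82 mm². So its area = 24.82 mm². Layer 6 (z = 0.6): the cube (footprint 16×9) is included at this height (area 144.00 mm²); the sphere at (-3, 9.5): section is a regular 32-gon, circumradius = √(r²−h²) = √(9.5²−2.1²) = 9.265 (area = (32/2)·9.265²·sin(360°/32) = 267.94 mm²); the cube at (-3, 6) is present — its section is the full 22×7.5 rectangle (area 165.00 mm²); Taking the first minus the rest: starting from the 16×9 cube (144.00 mm²), the r=9.5 sphere at (-3, 9.5) partially overlaps it — only the 36.66 mm² overlap (of its 267.94 mm²) is removed, clipping the outline; the 22×7.5 cube at (-3, 6) partially overlaps it — only the 30.09 mm² overlap (of its 165.00 mm²) is removed, clipping the outline — area = 77.25 mm²; the sphere at (3, 3.5) is absent (|z−center|=11.900 > r=10); Subtracting the remaining from the first: none of the subtracted shapes is present at this height, so that combined region is unchanged — area = 77.25 mm². So its area = 77.25 mm². Layer 6 is larger (77.25 vs 24.82 mm²).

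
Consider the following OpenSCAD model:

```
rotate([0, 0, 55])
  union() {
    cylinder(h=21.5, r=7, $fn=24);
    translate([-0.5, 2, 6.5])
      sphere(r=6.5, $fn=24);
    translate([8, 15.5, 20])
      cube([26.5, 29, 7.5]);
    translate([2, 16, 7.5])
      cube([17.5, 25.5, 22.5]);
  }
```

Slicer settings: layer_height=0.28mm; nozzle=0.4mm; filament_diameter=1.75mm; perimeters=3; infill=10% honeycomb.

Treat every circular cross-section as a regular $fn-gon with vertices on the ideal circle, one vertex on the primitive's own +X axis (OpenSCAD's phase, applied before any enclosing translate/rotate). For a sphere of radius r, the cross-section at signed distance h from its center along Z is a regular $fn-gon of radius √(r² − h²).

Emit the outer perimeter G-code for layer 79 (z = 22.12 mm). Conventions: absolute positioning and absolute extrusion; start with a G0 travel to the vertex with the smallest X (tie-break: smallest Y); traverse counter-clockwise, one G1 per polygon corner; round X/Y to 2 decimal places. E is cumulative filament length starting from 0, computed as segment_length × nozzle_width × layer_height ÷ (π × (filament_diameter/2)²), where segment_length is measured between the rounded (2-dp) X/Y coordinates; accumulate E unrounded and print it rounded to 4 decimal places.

At z = 22.12 mm: the cylinder is not intersected at this z (z outside [0, 21.5]); the sphere at (-0.5, 2) does not reach this height (|z−center|=15.620 > r=6.5); the cube at (8, 15.5) (footprint 26.5×29) is included at this height; the 17.5×25.5 cube at (2, 16) contributes its full rectangle; Taking the union: the regions partially overlap (shared area 293.25 mm²), so overlapping operands fuse into one piece — 1 connected region; (whole slice rotated 55° about Z — lengths, areas and connectivity unchanged). The outline is a single polygon with 8 vertices. Extrusion per mm of travel: 0.4 × 0.28 / (π × 0.875²) = 0.046564. Accumulating E over each segment gives final E = 5.7265.

G0 X-32.85 Y25.44 Z22.12
G1 X-11.96 Y10.82 E1.1873
G1 X-8.52 Y15.73 E1.4664
G1 X-8.11 Y15.44 E1.4898
G1 X7.09 Y37.15 E2.7239
G1 X-16.66 Y53.78 E4.0739
G1 X-31.86 Y32.08 E5.3076
G1 X-29.41 Y30.36 E5.4470
G1 X-32.85 Y25.44 E5.7265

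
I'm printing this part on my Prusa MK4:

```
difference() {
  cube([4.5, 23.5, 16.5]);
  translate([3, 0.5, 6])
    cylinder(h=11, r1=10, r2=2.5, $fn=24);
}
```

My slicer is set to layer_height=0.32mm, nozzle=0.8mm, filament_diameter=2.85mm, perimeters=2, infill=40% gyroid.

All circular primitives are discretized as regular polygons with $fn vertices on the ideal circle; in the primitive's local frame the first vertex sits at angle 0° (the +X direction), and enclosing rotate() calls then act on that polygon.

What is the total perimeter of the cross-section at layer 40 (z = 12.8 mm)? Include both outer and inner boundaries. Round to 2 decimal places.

45.69 mm

At z = 12.8 mm: the cube is present — its section is the full 4.5×23.5 rectangle (perimeter 56.00 mm); the cone at (3, 0.5) contributes a regular 24-gon of circumradius 5.364 (interpolated between r1=10 and r2=2.5 at t=0.618) (perimeter = 2·24·5.364·sin(180°/24) = 33.60 mm); Subtracting the remaining from the first: starting from the 4.5×23.5 cube, the cone at (3, 0.5) partially overlaps it — only the 25.26 mm² overlap (of its 89.35 mm²) is removed, clipping the outline — boundary = 45.69 mm. Overall, the cross-section is a single solid region. Total boundary length (outer) = 45.69 mm.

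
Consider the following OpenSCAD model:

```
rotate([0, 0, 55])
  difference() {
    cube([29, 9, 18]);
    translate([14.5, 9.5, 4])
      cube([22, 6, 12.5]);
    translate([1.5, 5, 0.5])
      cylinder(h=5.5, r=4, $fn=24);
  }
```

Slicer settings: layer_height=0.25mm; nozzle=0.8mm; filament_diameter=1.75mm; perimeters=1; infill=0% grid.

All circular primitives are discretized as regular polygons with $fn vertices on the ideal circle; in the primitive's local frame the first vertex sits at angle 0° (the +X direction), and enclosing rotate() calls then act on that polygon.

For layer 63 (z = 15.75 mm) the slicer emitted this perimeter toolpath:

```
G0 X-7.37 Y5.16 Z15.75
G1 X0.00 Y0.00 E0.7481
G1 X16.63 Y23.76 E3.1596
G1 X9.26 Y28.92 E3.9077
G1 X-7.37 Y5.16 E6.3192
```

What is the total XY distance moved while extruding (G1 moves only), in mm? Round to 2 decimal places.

76.00 mm

Sum the Euclidean lengths of each G1 segment: total = 76.00 mm.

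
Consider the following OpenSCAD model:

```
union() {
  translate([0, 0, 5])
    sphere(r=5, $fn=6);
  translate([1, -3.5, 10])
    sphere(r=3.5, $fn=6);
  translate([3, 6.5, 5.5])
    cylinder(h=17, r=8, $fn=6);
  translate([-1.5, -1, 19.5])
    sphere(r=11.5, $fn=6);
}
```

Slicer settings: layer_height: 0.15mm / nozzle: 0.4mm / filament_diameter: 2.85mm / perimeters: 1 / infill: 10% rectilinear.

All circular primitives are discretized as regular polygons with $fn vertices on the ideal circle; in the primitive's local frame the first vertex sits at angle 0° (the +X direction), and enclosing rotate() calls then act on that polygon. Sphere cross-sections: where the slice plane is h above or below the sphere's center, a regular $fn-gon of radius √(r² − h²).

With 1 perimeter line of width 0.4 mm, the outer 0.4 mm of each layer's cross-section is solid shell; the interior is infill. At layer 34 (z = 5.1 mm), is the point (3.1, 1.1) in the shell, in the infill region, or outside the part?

infill

At z = 5.1 mm: the r=5 sphere contributes a regular 6-gon of circumradius √(5²−0.1²) = 4.999; the sphere at (1, -3.5) does not reach this height (|z−center|=4.900 > r=3.5); the cylinder at (3, 6.5) is not intersected at this z (z outside [5.5, 22.5]); the sphere at (-1.5, -1) is absent (|z−center|=14.400 > r=11.5); Taking the union: only the r=5 sphere is present, so the union is just that shape — 1 connected region. Overall, the cross-section is a single solid region. The nearest boundary edge runs (5.00, 0.00)→(2.50, 4.33); distance from the point to it = 1.09 mm. The point is inside the cross-section and 1.09 mm from the nearest boundary — more than the 0.4 mm shell width (1 × 0.4), so it's in the infill interior.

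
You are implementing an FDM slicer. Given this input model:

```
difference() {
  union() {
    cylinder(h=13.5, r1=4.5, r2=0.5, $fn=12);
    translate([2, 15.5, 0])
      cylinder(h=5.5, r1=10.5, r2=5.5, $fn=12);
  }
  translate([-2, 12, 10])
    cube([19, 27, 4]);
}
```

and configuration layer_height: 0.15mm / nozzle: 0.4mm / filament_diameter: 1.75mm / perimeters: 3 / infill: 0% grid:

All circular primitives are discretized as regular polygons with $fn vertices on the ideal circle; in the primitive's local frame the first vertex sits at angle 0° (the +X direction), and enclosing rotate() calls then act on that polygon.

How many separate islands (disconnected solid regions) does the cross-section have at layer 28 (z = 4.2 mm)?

2

At z = 4.2 mm: the cone: at t=0.311 of its height the radius interpolates to r₁+(r₂−r₁)t = 3.256, giving a regular 12-gon of that circumradius; the cone at (2, 15.5): at t=0.764 of its height the radius interpolates to r₁+(r₂−r₁)t = 6.682, giving a regular 12-gon of that circumradius; Merging all regions: the 2 present regions are separate (no shared area or edge), so areas and boundary lengths simply add and each stays a separate island — 2 connected regions; the cube at (-2, 12) is not intersected at this z (z outside [10, 14]); After the difference (first − rest): none of the subtracted shapes is present at this height, so the result so far is unchanged — 2 connected regions. Overall, the cross-section has 2 separate islands. Island count = 2.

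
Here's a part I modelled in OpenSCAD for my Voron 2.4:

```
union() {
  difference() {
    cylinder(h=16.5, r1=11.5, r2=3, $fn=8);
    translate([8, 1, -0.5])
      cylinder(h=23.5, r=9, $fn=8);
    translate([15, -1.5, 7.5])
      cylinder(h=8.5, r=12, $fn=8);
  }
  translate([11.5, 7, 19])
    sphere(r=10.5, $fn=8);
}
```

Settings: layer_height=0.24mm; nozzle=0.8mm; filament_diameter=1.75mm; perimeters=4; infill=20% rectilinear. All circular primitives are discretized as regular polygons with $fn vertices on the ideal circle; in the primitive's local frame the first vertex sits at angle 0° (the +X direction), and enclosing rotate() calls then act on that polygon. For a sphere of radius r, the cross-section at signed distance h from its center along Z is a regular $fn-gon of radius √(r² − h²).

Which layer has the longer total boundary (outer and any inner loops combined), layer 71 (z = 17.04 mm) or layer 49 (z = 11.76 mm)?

layer 49 (z = 11.76 mm)

Layer 71 (z = 17.04): the cone does not reach this height (z outside [0, 16.5]); the cylinder at (8, 1): section is a regular 8-gon, circumradius r=9 (perimeter = 2·8·9.000·sin(180°/8) = 55.11 mm); the cylinder at (15, -1.5) is not intersected at this z (z outside [7.5, 16]); Taking the first minus the rest: the first operand is absent here, so nothing remains; the sphere at (11.5, 7): section is a regular 8-gon, circumradius = √(r²−h²) = √(10.5²−1.96²) = 10.315 (perimeter = 2·8·10.315·sin(180°/8) = 63.16 mm); Merging all regions: only the r=10.5 sphere at (11.5, 7) is present, so the union is just that shape — boundary = 63.16 mm. So its perimeter = 63.16 mm. Layer 49 (z = 11.76): the cone: at t=0.713 of its height the radius interpolates to r₁+(r₂−r₁)t = 5.442, giving a regular 8-gon of that circumradius (perimeter = 2·8·5.442·sin(180°/8) = 33.32 mm); the cylinder at (8, 1): section is a regular 8-gon, circumradius r=9 (perimeter = 2·8·9.000·sin(180°/8) = 55.11 mm); the r=12 cylinder at (15, -1.5) contributes a regular 8-gon of circumradius 12 (perimeter = 2·8·12.000·sin(180°/8) = 73.48 mm); Taking the first minus the rest: starting from the cone, the r=9 cylinder at (8, 1) partially overlaps it — only the 40.70 mm² overlap (of its 229.10 mm²) is removed, clipping the outline; the r=12 cylinder at (15, -1.5) misses the remaining region (no effect) — boundary = 29.80 mm; the r=10.5 sphere at (11.5, 7) slices to a regular 8-gon of circumradius 7.605 (√(r²−h²) with h=7.24 from center) (perimeter = 2·8·7.605·sin(180°/8) = 46.56 mm); Taking the union: the 2 present regions are separate (no shared area or edge), so areas and boundary lengths simply add and each stays a separate island — boundary = 76.36 mm. So its perimeter = 76.36 mm. Layer 49 is larger (76.36 vs 63.16 mm).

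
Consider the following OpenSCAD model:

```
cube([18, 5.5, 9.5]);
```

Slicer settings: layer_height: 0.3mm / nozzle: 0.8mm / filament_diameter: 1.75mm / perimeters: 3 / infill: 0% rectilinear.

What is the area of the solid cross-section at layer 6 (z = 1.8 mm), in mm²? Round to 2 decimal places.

At z = 1.8 mm: the 18×5.5 cube contributes its full rectangle (area 99.00 mm²). Overall, the cross-section is a single solid region. Net area = 99.00 mm².

99.00 mm²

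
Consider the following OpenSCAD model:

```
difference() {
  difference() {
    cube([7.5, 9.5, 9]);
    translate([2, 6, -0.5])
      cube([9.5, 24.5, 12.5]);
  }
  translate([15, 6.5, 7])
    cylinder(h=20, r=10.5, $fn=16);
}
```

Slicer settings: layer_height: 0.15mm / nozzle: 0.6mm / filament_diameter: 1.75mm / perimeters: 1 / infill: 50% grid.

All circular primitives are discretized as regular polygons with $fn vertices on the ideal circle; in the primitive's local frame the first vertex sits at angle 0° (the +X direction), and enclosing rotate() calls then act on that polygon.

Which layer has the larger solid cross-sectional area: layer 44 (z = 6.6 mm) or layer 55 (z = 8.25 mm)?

layer 44 (z = 6.6 mm)

Layer 44 (z = 6.6): the cube is present — its section is the full 7.5×9.5 rectangle (area 71.25 mm²); the cube at (2, 6) (footprint 9.5×24.5) is included at this height (area 232.75 mm²); After the difference (first − rest): starting from the 7.5×9.5 cube (71.25 mm²), the 9.5×24.5 cube at (2, 6) partially overlaps it — only the 19.25 mm² overlap (of its 232.75 mm²) is removed, clipping the outline — area = 52.00 mm²; the cylinder at (15, 6.5) does not reach this height (z outside [7, 27]); Taking the first minus the rest: none of the subtracted shapes is present at this height, so that combined region is unchanged — area = 52.00 mm². So its area = 52.00 mm². Layer 55 (z = 8.25): the cube is present — its section is the full 7.5×9.5 rectangle (area 71.25 mm²); the cube at (2, 6) (footprint 9.5×24.5) is included at this height (area 232.75 mm²); Subtracting the remaining from the first: starting from the 7.5×9.5 cube (71.25 mm²), the 9.5×24.5 cube at (2, 6) partially overlaps it — only the 19.25 mm² overlap (of its 232.75 mm²) is removed, clipping the outline — area = 52.00 mm²; the r=10.5 cylinder at (15, 6.5) gives a regular 16-gon of circumradius 10.5 (constant along its height) (area = (16/2)·10.500²·sin(360°/16) = 337.53 mm²); Taking the first minus the rest: starting from that combined region (52.00 mm²), the r=10.5 cylinder at (15, 6.5) partially overlaps it — only the 12.38 mm² overlap (of its 337.53 mm²) is removed, clipping the outline — area = 39.62 mm². So its area = 39.62 mm². Layer 44 is larger (52.00 vs 39.62 mm²).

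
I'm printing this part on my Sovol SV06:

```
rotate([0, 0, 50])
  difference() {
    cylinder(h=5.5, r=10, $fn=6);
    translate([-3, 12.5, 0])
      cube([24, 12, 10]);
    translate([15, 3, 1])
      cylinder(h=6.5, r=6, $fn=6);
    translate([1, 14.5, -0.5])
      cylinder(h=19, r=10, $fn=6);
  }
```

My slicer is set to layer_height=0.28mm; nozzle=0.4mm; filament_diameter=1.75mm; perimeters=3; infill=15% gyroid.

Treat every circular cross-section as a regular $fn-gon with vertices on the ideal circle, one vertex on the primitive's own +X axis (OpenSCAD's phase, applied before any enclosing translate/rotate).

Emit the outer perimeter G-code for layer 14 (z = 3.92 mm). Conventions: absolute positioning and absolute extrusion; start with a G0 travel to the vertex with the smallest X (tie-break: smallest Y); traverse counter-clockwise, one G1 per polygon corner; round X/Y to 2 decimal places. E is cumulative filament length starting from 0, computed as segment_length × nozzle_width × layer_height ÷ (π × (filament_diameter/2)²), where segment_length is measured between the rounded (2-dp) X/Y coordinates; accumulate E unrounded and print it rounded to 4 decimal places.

G0 X-9.63 Y1.15 Z3.92
G1 X-6.43 Y-7.66 E0.4365
G1 X3.42 Y-9.40 E0.9022
G1 X9.85 Y-1.74 E1.3679
G1 X6.43 Y7.66 E1.8337
G1 X-0.83 Y8.94 E2.1769
G1 X-0.62 Y8.35 E2.2061
G1 X-7.04 Y0.69 E2.6715
G1 X-9.63 Y1.15 E2.7940

At z = 3.92 mm: the cylinder: section is a regular 6-gon, circumradius r=10; the cube at (-3, 12.5) is present — its section is the full 24×12 rectangle; the cylinder at (15, 3): section is a regular 6-gon, circumradius r=6; the r=10 cylinder at (1, 14.5) gives a regular 6-gon of circumradius 10 (constant along its height); Taking the first minus the rest: starting from the r=10 cylinder, the 24×12 cube at (-3, 12.5) misses the remaining region (no effect); the r=6 cylinder at (15, 3) misses the remaining region (no effect); the r=10 cylinder at (1, 14.5) partially overlaps it — only the 29.64 mm² overlap (of its 259.81 mm²) is removed, clipping the outline — 1 connected region; (rotated 50° about Z; rotation is an isometry so areas/perimeters/island counts are preserved). The outline is a single polygon with 8 vertices. Extrusion per mm of travel: 0.4 × 0.28 / (π × 0.875²) = 0.046564. Accumulating E over each segment gives final E = 2.7940.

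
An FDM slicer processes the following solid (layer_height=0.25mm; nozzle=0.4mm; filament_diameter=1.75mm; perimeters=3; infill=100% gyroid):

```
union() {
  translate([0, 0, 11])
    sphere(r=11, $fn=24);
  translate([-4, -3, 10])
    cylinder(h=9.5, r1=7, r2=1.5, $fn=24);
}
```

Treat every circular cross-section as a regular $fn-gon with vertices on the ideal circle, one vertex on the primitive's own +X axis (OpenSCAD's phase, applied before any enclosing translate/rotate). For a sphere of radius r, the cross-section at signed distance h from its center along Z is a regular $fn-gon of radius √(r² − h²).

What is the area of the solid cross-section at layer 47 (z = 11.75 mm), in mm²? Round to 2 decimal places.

At z = 11.75 mm: the sphere: section is a regular 24-gon, circumradius = √(r²−h²) = √(11²−0.75²) = 10.974 (area = (24/2)·10.974²·sin(360°/24) = 374.06 mm²); the cone at (-4, -3) contributes a regular 24-gon of circumradius 5.987 (interpolated between r1=7 and r2=1.5 at t=0.184) (area = (24/2)·5.987²·sin(360°/24) = 111.32 mm²); Taking the union: the regions partially overlap — summed areas 485.38 mm² minus the doubly-counted overlap 111.22 mm² gives 374.16 mm² — area = 374.16 mm². Overall, the cross-section is a single solid region. Net area = 374.16 mm².

374.16 mm²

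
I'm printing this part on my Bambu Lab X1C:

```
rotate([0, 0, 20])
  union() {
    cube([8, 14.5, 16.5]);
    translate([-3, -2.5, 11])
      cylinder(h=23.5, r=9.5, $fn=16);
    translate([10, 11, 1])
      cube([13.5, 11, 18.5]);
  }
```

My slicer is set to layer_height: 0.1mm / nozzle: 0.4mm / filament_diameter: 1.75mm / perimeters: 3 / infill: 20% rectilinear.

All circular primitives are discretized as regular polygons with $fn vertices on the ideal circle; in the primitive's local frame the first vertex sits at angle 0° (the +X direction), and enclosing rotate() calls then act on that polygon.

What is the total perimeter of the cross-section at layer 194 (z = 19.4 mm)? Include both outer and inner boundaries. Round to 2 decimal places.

At z = 19.4 mm: the cube is absent (z outside [0, 16.5]); the cylinder at (-3, -2.5): section is a regular 16-gon, circumradius r=9.5 (perimeter = 2·16·9.500·sin(180°/16) = 59.31 mm); the cube at (10, 11) is present — its section is the full 13.5×11 rectangle (perimeter 49.00 mm); Combining (union): the 2 present regions are separate (no shared area or edge), so areas and boundary lengths simply add and each stays a separate island — boundary = 108.31 mm; (rotated 20° about Z; rotation is an isometry so areas/perimeters/island counts are preserved). Overall, the cross-section has 2 separate islands. Total boundary length (outer) = 108.31 mm.

108.31 mm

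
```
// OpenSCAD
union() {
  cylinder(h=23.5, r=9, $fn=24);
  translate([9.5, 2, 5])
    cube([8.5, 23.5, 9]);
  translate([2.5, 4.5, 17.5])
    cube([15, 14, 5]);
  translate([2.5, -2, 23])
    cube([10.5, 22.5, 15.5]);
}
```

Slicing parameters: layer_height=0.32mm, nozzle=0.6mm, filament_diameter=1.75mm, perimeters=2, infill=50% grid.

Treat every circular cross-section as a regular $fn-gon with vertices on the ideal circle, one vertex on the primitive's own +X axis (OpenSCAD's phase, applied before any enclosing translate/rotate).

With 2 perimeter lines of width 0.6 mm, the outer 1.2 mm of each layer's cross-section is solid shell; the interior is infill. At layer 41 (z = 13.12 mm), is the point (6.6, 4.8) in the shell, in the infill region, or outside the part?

shell

At z = 13.12 mm: the r=9 cylinder contributes a regular 24-gon of circumradius 9; the 8.5×23.5 cube at (9.5, 2) contributes its full rectangle; the cube at (2.5, 4.5) does not reach this height (z outside [17.5, 22.5]); the cube at (2.5, -2) is not intersected at this z (z outside [23, 38.5]); Taking the union: the 2 present regions are separate (no shared area or edge), so areas and boundary lengths simply add and each stays a separate island — 2 connected regions. Overall, the cross-section has 2 separate islands. The nearest boundary edge runs (6.36, 6.36)→(7.79, 4.50); distance from the point to it = 0.76 mm. (Shell/infill is judged within the island containing the point — the largest one.) The point is inside the cross-section, 0.76 mm from the nearest boundary — within the 1.2 mm shell band (2 × 0.6).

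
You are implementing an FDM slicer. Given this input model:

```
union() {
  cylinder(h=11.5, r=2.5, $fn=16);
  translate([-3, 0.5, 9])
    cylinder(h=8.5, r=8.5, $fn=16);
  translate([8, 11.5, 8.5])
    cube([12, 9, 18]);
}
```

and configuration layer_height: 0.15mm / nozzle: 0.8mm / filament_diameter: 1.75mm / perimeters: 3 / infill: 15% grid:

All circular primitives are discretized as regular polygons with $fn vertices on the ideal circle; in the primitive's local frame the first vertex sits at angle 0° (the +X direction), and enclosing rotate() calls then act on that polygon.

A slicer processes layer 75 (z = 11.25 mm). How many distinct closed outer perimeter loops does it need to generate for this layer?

2

At z = 11.25 mm: the r=2.5 cylinder contributes a regular 16-gon of circumradius 2.5; the r=8.5 cylinder at (-3, 0.5) gives a regular 16-gon of circumradius 8.5 (constant along its height); the cube at (8, 11.5) (footprint 12×9) is included at this height; Taking the union: the regions partially overlap (shared area 19.13 mm²), so overlapping operands fuse into one piece — 2 connected regions. The result has 2 disconnected regions.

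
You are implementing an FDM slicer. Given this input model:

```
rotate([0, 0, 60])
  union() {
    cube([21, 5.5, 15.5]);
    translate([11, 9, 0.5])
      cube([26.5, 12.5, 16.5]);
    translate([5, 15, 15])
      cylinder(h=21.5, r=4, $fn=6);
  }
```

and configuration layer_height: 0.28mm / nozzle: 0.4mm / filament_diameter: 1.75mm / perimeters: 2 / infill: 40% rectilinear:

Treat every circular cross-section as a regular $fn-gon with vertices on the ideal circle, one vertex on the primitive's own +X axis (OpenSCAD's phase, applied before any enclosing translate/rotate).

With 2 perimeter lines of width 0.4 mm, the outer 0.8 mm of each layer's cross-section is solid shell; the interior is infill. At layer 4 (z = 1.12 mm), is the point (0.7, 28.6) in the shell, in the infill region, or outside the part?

infill

At z = 1.12 mm: the 21×5.5 cube contributes its full rectangle; the 26.5×12.5 cube at (11, 9) contributes its full rectangle; the cylinder at (5, 15) is absent (z outside [15, 36.5]); Combining (union): the 2 present regions are separate (no shared area or edge), so areas and boundary lengths simply add and each stays a separate island — 2 connected regions; (whole slice rotated 60° about Z — lengths, areas and connectivity unchanged). Overall, the cross-section has 2 separate islands. Undo the 60° rotation: the query point maps to (25.118, 13.694) in the un-rotated model frame. The nearest boundary edge runs (37.50, 9.00)→(11.00, 9.00); distance from the point to it = 4.69 mm. (Shell/infill is judged within the island containing the point — the largest one.) The point is inside the cross-section and 4.69 mm from the nearest boundary — more than the 0.8 mm shell width (2 × 0.4), so it's in the infill interior.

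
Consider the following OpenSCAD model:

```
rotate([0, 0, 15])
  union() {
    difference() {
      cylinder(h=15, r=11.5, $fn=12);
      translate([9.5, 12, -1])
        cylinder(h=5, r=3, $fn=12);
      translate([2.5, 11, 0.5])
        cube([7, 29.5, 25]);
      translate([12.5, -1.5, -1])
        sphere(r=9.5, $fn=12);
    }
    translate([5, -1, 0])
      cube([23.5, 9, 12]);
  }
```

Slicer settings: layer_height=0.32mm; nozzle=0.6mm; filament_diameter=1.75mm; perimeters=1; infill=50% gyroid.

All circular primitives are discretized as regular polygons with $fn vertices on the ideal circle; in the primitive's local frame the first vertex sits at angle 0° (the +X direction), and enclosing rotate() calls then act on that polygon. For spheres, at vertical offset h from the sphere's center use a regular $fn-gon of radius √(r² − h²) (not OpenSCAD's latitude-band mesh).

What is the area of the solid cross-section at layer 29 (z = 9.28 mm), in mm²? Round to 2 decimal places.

At z = 9.28 mm: the r=11.5 cylinder gives a regular 12-gon of circumradius 11.5 (constant along its height) (area = (12/2)·11.500²·sin(360°/12) = 396.75 mm²); the cylinder at (9.5, 12) is absent (z outside [-1, 4]); the cube at (2.5, 11) is present — its section is the full 7×29.5 rectangle (area 206.50 mm²); the sphere at (12.5, -1.5) is absent (|z−center|=10.280 > r=9.5); Taking the first minus the rest: starting from the r=11.5 cylinder (396.75 mm²), the 7×29.5 cube at (2.5, 11) misses the remaining region (no effect) — area = 396.75 mm²; the cube at (5, -1) is present — its section is the full 23.5×9 rectangle (area 211.50 mm²); Combining (union): the regions partially overlap — summed areas 608.25 mm² minus the doubly-counted overlap 47.94 mm² gives 560.31 mm² — area = 560.31 mm²; (rotated 15° about Z; rotation is an isometry so areas/perimeters/island counts are preserved). Overall, the cross-section is a single solid region. Net area = 560.31 mm².

560.31 mm²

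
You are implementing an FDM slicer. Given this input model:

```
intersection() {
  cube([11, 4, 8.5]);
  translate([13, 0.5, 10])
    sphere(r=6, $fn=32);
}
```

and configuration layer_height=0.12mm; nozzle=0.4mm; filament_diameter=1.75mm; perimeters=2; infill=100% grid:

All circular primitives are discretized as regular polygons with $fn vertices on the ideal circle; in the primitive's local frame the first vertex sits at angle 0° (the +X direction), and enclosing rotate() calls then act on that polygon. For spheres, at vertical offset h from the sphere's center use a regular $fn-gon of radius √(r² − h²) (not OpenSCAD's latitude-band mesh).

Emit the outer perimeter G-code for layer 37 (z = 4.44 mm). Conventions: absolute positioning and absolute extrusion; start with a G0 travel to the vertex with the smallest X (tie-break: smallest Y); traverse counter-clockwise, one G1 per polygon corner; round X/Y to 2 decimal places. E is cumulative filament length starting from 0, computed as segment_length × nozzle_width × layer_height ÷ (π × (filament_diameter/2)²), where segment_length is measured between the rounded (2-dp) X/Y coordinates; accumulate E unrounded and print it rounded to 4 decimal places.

At z = 4.44 mm: the cube is present — its section is the full 11×4 rectangle; the r=6 sphere at (13, 0.5) slices to a regular 32-gon of circumradius 2.255 (√(r²−h²) with h=5.56 from center); Taking the intersection: the r=6 sphere at (13, 0.5) partially overlaps the 11×4 cube; clipping to the common part keeps 0.29 mm² — 1 connected region. The outline is a single polygon with 7 vertices. Extrusion per mm of travel: 0.4 × 0.12 / (π × 0.875²) = 0.019956. Accumulating E over each segment gives final E = 0.0654.

G0 X10.74 Y0.50 Z4.44
G1 X10.79 Y0.06 E0.0088
G1 X10.81 Y0.00 E0.0101
G1 X11.00 Y0.00 E0.0139
G1 X11.00 Y1.52 E0.0442
G1 X10.92 Y1.36 E0.0478
G1 X10.79 Y0.94 E0.0566
G1 X10.74 Y0.50 E0.0654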